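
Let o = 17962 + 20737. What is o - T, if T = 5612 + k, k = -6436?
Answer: 39523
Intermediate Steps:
T = -824 (T = 5612 - 6436 = -824)
o = 38699
o - T = 38699 - 1*(-824) = 38699 + 824 = 39523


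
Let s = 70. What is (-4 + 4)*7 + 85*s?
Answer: 5950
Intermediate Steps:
(-4 + 4)*7 + 85*s = (-4 + 4)*7 + 85*70 = 0*7 + 5950 = 0 + 5950 = 5950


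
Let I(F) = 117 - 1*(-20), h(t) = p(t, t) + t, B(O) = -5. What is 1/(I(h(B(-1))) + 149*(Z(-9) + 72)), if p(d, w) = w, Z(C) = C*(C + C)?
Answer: 1/35003 ≈ 2.8569e-5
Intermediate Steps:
Z(C) = 2*C**2 (Z(C) = C*(2*C) = 2*C**2)
h(t) = 2*t (h(t) = t + t = 2*t)
I(F) = 137 (I(F) = 117 + 20 = 137)
1/(I(h(B(-1))) + 149*(Z(-9) + 72)) = 1/(137 + 149*(2*(-9)**2 + 72)) = 1/(137 + 149*(2*81 + 72)) = 1/(137 + 149*(162 + 72)) = 1/(137 + 149*234) = 1/(137 + 34866) = 1/35003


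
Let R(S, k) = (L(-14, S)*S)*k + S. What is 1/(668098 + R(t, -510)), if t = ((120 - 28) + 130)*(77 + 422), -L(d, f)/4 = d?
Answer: -1/3163040804 ≈ -3.1615e-10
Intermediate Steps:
L(d, f) = -4*d
t = 110778 (t = (92 + 130)*499 = 222*499 = 110778)
R(S, k) = S + 56*S*k (R(S, k) = ((-4*(-14))*S)*k + S = (56*S)*k + S = 56*S*k + S = S + 56*S*k)
1/(668098 + R(t, -510)) = 1/(668098 + 110778*(1 + 56*(-510))) = 1/(668098 + 110778*(1 - 28560)) = 1/(668098 + 110778*(-28559)) = 1/(668098 - 3163708902) = 1/(-3163040804) = -1/3163040804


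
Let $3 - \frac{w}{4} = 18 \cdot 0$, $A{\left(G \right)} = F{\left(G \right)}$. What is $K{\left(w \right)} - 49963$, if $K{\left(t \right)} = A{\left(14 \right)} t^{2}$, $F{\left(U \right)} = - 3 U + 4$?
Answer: $-55435$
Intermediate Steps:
$F{\left(U \right)} = 4 - 3 U$
$A{\left(G \right)} = 4 - 3 G$
$w = 12$ ($w = 12 - 4 \cdot 18 \cdot 0 = 12 - 0 = 12 + 0 = 12$)
$K{\left(t \right)} = - 38 t^{2}$ ($K{\left(t \right)} = \left(4 - 42\right) t^{2} = - 38 t^{2}$)
$K{\left(w \right)} - 49963 = - 38 \cdot 12^{2} - 49963 = \left(-38\right) 144 - 49963 = -5472 - 49963 = -55435$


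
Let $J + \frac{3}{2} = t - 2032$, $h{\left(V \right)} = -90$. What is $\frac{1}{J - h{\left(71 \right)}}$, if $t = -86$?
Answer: $- \frac{2}{4059} \approx -0.00049273$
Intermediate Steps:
$J = - \frac{4239}{2}$ ($J = - \frac{3}{2} - 2118 = - \frac{4239}{2} \approx -2119.5$)
$\frac{1}{J - h{\left(71 \right)}} = \frac{1}{- \frac{4239}{2} - -90} = \frac{1}{- \frac{4239}{2} + 90} = \frac{1}{- \frac{4059}{2}} = - \frac{2}{4059}$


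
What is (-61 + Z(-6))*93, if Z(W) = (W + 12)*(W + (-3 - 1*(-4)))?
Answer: -8463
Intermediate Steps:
Z(W) = (1 + W)*(12 + W) (Z(W) = (12 + W)*(W + (-3 + 4)) = (12 + W)*(W + 1) = (12 + W)*(1 + W) = (1 + W)*(12 + W))
(-61 + Z(-6))*93 = (-61 + (12 + (-6)² + 13*(-6)))*93 = (-61 + (12 + 36 - 78))*93 = (-61 - 30)*93 = -91*93 = -8463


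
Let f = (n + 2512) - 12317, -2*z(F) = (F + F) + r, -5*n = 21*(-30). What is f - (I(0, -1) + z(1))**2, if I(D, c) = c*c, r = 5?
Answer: -38741/4 ≈ -9685.3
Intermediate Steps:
I(D, c) = c**2
n = 126 (n = -21*(-30)/5 = -1/5*(-630) = 126)
z(F) = -5/2 - F (z(F) = -((F + F) + 5)/2 = -(2*F + 5)/2 = -(5 + 2*F)/2 = -5/2 - F)
f = -9679 (f = (126 + 2512) - 12317 = 2638 - 12317 = -9679)
f - (I(0, -1) + z(1))**2 = -9679 - ((-1)**2 + (-5/2 - 1*1))**2 = -9679 - (1 + (-5/2 - 1))**2 = -9679 - (1 - 7/2)**2 = -9679 - (-5/2)**2 = -9679 - 1*25/4 = -9679 - 25/4 = -38741/4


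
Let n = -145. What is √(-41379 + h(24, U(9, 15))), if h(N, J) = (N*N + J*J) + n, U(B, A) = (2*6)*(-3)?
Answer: 2*I*√9913 ≈ 199.13*I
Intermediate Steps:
U(B, A) = -36 (U(B, A) = 12*(-3) = -36)
h(N, J) = -145 + J² + N² (h(N, J) = (N*N + J*J) - 145 = (N² + J²) - 145 = (J² + N²) - 145 = -145 + J² + N²)
√(-41379 + h(24, U(9, 15))) = √(-41379 + (-145 + (-36)² + 24²)) = √(-41379 + (-145 + 1296 + 576)) = √(-41379 + 1727) = √(-39652) = 2*I*√9913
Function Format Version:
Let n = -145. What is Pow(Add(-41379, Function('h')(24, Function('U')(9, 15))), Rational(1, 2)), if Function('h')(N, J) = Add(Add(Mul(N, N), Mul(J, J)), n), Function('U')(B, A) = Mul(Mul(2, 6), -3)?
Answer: Mul(2, I, Pow(9913, Rational(1, 2))) ≈ Mul(199.13, I)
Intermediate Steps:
Function('U')(B, A) = -36 (Function('U')(B, A) = Mul(12, -3) = -36)
Function('h')(N, J) = Add(-145, Pow(J, 2), Pow(N, 2)) (Function('h')(N, J) = Add(Add(Mul(N, N), Mul(J, J)), -145) = Add(Add(Pow(N, 2), Pow(J, 2)), -145) = Add(Add(Pow(J, 2), Pow(N, 2)), -145) = Add(-145, Pow(J, 2), Pow(N, 2)))
Pow(Add(-41379, Function('h')(24, Function('U')(9, 15))), Rational(1, 2)) = Pow(Add(-41379, Add(-145, Pow(-36, 2), Pow(24, 2))), Rational(1, 2)) = Pow(Add(-41379, Add(-145, 1296, 576)), Rational(1, 2)) = Pow(Add(-41379, 1727), Rational(1, 2)) = Pow(-39652, Rational(1, 2)) = Mul(2, I, Pow(9913, Rational(1, 2)))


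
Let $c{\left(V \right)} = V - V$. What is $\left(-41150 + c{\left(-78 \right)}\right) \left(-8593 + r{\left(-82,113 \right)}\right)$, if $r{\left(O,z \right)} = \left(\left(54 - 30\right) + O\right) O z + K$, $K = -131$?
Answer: $-21756169600$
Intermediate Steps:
$c{\left(V \right)} = 0$
$r{\left(O,z \right)} = -131 + O z \left(24 + O\right)$ ($r{\left(O,z \right)} = \left(\left(54 - 30\right) + O\right) O z - 131 = \left(24 + O\right) O z - 131 = O \left(24 + O\right) z - 131 = O z \left(24 + O\right) - 131 = -131 + O z \left(24 + O\right)$)
$\left(-41150 + c{\left(-78 \right)}\right) \left(-8593 + r{\left(-82,113 \right)}\right) = \left(-41150 + 0\right) \left(-8593 + \left(-131 + 113 \left(-82\right)^{2} + 24 \left(-82\right) 113\right)\right) = - 41150 \left(-8593 - -537297\right) = - 41150 \left(-8593 + 537297\right) = \left(-41150\right) 528704 = -21756169600$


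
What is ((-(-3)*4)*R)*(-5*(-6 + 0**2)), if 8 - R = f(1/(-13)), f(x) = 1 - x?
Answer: 32400/13 ≈ 2492.3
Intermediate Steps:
R = 90/13 (R = 8 - (1 - 1/(-13)) = 8 - (1 - 1*(-1/13)) = 8 - (1 + 1/13) = 8 - 1*14/13 = 8 - 14/13 = 90/13 ≈ 6.9231)
((-(-3)*4)*R)*(-5*(-6 + 0**2)) = (-(-3)*4*(90/13))*(-5*(-6 + 0**2)) = (-1*(-12)*(90/13))*(-5*(-6 + 0)) = (12*(90/13))*(-5*(-6)) = (1080/13)*30 = 32400/13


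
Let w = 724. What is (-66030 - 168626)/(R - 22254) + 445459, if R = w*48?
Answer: 2783555963/6249 ≈ 4.4544e+5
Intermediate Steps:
R = 34752 (R = 724*48 = 34752)
(-66030 - 168626)/(R - 22254) + 445459 = (-66030 - 168626)/(34752 - 22254) + 445459 = -234656/12498 + 445459 = -234656*1/12498 + 445459 = -117328/6249 + 445459 = 2783555963/6249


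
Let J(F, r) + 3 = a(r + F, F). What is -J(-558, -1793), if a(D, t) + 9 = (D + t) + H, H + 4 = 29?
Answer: 2896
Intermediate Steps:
H = 25 (H = -4 + 29 = 25)
a(D, t) = 16 + D + t (a(D, t) = -9 + ((D + t) + 25) = -9 + (25 + D + t) = 16 + D + t)
J(F, r) = 13 + r + 2*F (J(F, r) = -3 + (16 + (r + F) + F) = -3 + (16 + (F + r) + F) = -3 + (16 + r + 2*F) = 13 + r + 2*F)
-J(-558, -1793) = -(13 - 1793 + 2*(-558)) = -(13 - 1793 - 1116) = -1*(-2896) = 2896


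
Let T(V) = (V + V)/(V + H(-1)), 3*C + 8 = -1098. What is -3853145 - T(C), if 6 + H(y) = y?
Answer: -620356661/161 ≈ -3.8531e+6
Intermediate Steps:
H(y) = -6 + y
C = -1106/3 (C = -8/3 + (1/3)*(-1098) = -8/3 - 366 = -1106/3 ≈ -368.67)
T(V) = 2*V/(-7 + V) (T(V) = (V + V)/(V + (-6 - 1)) = (2*V)/(V - 7) = (2*V)/(-7 + V) = 2*V/(-7 + V))
-3853145 - T(C) = -3853145 - 2*(-1106)/(3*(-7 - 1106/3)) = -3853145 - 2*(-1106)/(3*(-1127/3)) = -3853145 - 2*(-1106)*(-3)/(3*1127) = -3853145 - 1*316/161 = -3853145 - 316/161 = -620356661/161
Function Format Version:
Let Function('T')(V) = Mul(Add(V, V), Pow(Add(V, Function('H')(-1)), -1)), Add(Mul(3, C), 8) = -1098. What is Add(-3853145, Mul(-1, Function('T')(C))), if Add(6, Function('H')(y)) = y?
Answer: Rational(-620356661, 161) ≈ -3.8531e+6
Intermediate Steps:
Function('H')(y) = Add(-6, y)
C = Rational(-1106, 3) (C = Add(Rational(-8, 3), Mul(Rational(1, 3), -1098)) = Add(Rational(-8, 3), -366) = Rational(-1106, 3) ≈ -368.67)
Function('T')(V) = Mul(2, V, Pow(Add(-7, V), -1)) (Function('T')(V) = Mul(Add(V, V), Pow(Add(V, Add(-6, -1)), -1)) = Mul(Mul(2, V), Pow(Add(V, -7), -1)) = Mul(Mul(2, V), Pow(Add(-7, V), -1)) = Mul(2, V, Pow(Add(-7, V), -1)))
Add(-3853145, Mul(-1, Function('T')(C))) = Add(-3853145, Mul(-1, Mul(2, Rational(-1106, 3), Pow(Add(-7, Rational(-1106, 3)), -1)))) = Add(-3853145, Mul(-1, Mul(2, Rational(-1106, 3), Pow(Rational(-1127, 3), -1)))) = Add(-3853145, Mul(-1, Mul(2, Rational(-1106, 3), Rational(-3, 1127)))) = Add(-3853145, Mul(-1, Rational(316, 161))) = Add(-3853145, Rational(-316, 161)) = Rational(-620356661, 161)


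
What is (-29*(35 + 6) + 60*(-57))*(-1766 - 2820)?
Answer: 21136874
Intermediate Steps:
(-29*(35 + 6) + 60*(-57))*(-1766 - 2820) = (-29*41 - 3420)*(-4586) = (-1189 - 3420)*(-4586) = -4609*(-4586) = 21136874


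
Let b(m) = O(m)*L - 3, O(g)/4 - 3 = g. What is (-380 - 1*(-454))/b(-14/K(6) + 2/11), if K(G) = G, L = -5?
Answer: -2442/659 ≈ -3.7056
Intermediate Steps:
O(g) = 12 + 4*g
b(m) = -63 - 20*m (b(m) = (12 + 4*m)*(-5) - 3 = (-60 - 20*m) - 3 = -63 - 20*m)
(-380 - 1*(-454))/b(-14/K(6) + 2/11) = (-380 - 1*(-454))/(-63 - 20*(-14/6 + 2/11)) = (-380 + 454)/(-63 - 20*(-14*⅙ + 2*(1/11))) = 74/(-63 - 20*(-7/3 + 2/11)) = 74/(-63 - 20*(-71/33)) = 74/(-63 + 1420/33) = 74/(-659/33) = 74*(-33/659) = -2442/659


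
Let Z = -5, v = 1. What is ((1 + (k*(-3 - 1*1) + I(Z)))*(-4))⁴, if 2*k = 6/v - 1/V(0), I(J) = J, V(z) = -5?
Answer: 11574317056/625 ≈ 1.8519e+7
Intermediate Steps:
k = 31/10 (k = (6/1 - 1/(-5))/2 = (6*1 - 1*(-⅕))/2 = (6 + ⅕)/2 = (½)*(31/5) = 31/10 ≈ 3.1000)
((1 + (k*(-3 - 1*1) + I(Z)))*(-4))⁴ = ((1 + (31*(-3 - 1*1)/10 - 5))*(-4))⁴ = ((1 + (31*(-3 - 1)/10 - 5))*(-4))⁴ = ((1 + ((31/10)*(-4) - 5))*(-4))⁴ = ((1 + (-62/5 - 5))*(-4))⁴ = ((1 - 87/5)*(-4))⁴ = (-82/5*(-4))⁴ = (328/5)⁴ = 11574317056/625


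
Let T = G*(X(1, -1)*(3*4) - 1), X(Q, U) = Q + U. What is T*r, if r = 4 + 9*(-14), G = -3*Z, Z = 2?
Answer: -732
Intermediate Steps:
G = -6 (G = -3*2 = -6)
r = -122 (r = 4 - 126 = -122)
T = 6 (T = -6*((1 - 1)*(3*4) - 1) = -6*(0*12 - 1) = -6*(0 - 1) = -6*(-1) = 6)
T*r = 6*(-122) = -732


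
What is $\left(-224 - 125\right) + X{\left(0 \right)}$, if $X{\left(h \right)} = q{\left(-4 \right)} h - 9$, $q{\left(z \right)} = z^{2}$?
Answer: $-358$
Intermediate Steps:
$X{\left(h \right)} = -9 + 16 h$ ($X{\left(h \right)} = \left(-4\right)^{2} h - 9 = 16 h - 9 = -9 + 16 h$)
$\left(-224 - 125\right) + X{\left(0 \right)} = \left(-224 - 125\right) + \left(-9 + 16 \cdot 0\right) = -349 + \left(-9 + 0\right) = -349 - 9 = -358$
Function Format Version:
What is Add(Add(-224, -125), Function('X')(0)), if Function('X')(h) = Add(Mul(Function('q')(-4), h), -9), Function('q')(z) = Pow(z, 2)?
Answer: -358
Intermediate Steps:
Function('X')(h) = Add(-9, Mul(16, h)) (Function('X')(h) = Add(Mul(Pow(-4, 2), h), -9) = Add(Mul(16, h), -9) = Add(-9, Mul(16, h)))
Add(Add(-224, -125), Function('X')(0)) = Add(Add(-224, -125), Add(-9, Mul(16, 0))) = Add(-349, Add(-9, 0)) = Add(-349, -9) = -358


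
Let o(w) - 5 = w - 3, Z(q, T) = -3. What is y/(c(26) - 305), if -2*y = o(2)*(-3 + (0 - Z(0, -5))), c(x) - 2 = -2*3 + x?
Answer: 0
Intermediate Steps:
o(w) = 2 + w (o(w) = 5 + (w - 3) = 5 + (-3 + w) = 2 + w)
c(x) = -4 + x (c(x) = 2 + (-2*3 + x) = 2 + (-6 + x) = -4 + x)
y = 0 (y = -(2 + 2)*(-3 + (0 - 1*(-3)))/2 = -2*(-3 + (0 + 3)) = -2*(-3 + 3) = -2*0 = -1/2*0 = 0)
y/(c(26) - 305) = 0/((-4 + 26) - 305) = 0/(22 - 305) = 0/(-283) = -1/283*0 = 0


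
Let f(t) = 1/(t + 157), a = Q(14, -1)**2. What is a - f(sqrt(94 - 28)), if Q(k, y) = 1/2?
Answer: 23955/98332 + sqrt(66)/24583 ≈ 0.24394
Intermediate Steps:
Q(k, y) = 1/2
a = 1/4 (a = (1/2)**2 = 1/4 ≈ 0.25000)
f(t) = 1/(157 + t)
a - f(sqrt(94 - 28)) = 1/4 - 1/(157 + sqrt(94 - 28)) = 1/4 - 1/(157 + sqrt(66))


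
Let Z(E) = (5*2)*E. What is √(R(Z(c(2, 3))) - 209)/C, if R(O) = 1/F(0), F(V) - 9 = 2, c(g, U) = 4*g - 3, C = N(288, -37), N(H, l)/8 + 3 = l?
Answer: -I*√25278/3520 ≈ -0.045168*I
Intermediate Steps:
N(H, l) = -24 + 8*l
C = -320 (C = -24 + 8*(-37) = -24 - 296 = -320)
c(g, U) = -3 + 4*g
F(V) = 11 (F(V) = 9 + 2 = 11)
Z(E) = 10*E
R(O) = 1/11
√(R(Z(c(2, 3))) - 209)/C = √(1/11 - 209)/(-320) = √(-2298/11)*(-1/320) = (I*√25278/11)*(-1/320) = -I*√25278/3520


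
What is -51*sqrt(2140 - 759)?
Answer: -51*sqrt(1381) ≈ -1895.3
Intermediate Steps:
-51*sqrt(2140 - 759) = -51*sqrt(1381)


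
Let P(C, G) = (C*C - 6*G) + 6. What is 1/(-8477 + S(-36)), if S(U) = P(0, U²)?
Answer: -1/16247 ≈ -6.1550e-5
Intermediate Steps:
P(C, G) = 6 + C² - 6*G (P(C, G) = (C² - 6*G) + 6 = 6 + C² - 6*G)
S(U) = 6 - 6*U² (S(U) = 6 + 0² - 6*U² = 6 + 0 - 6*U² = 6 - 6*U²)
1/(-8477 + S(-36)) = 1/(-8477 + (6 - 6*(-36)²)) = 1/(-8477 + (6 - 6*1296)) = 1/(-8477 + (6 - 7776)) = 1/(-8477 - 7770) = 1/(-16247) = -1/16247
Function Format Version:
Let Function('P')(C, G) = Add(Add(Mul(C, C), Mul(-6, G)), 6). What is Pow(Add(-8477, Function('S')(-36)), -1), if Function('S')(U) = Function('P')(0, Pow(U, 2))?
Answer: Rational(-1, 16247) ≈ -6.1550e-5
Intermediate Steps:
Function('P')(C, G) = Add(6, Pow(C, 2), Mul(-6, G)) (Function('P')(C, G) = Add(Add(Pow(C, 2), Mul(-6, G)), 6) = Add(6, Pow(C, 2), Mul(-6, G)))
Function('S')(U) = Add(6, Mul(-6, Pow(U, 2))) (Function('S')(U) = Add(6, Pow(0, 2), Mul(-6, Pow(U, 2))) = Add(6, 0, Mul(-6, Pow(U, 2))) = Add(6, Mul(-6, Pow(U, 2))))
Pow(Add(-8477, Function('S')(-36)), -1) = Pow(Add(-8477, Add(6, Mul(-6, Pow(-36, 2)))), -1) = Pow(Add(-8477, Add(6, Mul(-6, 1296))), -1) = Pow(Add(-8477, Add(6, -7776)), -1) = Pow(Add(-8477, -7770), -1) = Pow(-16247, -1) = Rational(-1, 16247)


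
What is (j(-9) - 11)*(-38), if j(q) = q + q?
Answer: 1102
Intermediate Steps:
j(q) = 2*q
(j(-9) - 11)*(-38) = (2*(-9) - 11)*(-38) = (-18 - 11)*(-38) = -29*(-38) = 1102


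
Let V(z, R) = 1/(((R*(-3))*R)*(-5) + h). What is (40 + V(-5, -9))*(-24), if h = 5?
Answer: -292806/305 ≈ -960.02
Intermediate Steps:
V(z, R) = 1/(5 + 15*R**2) (V(z, R) = 1/(((R*(-3))*R)*(-5) + 5) = 1/(((-3*R)*R)*(-5) + 5) = 1/(-3*R**2*(-5) + 5) = 1/(15*R**2 + 5) = 1/(5 + 15*R**2))
(40 + V(-5, -9))*(-24) = (40 + 1/(5*(1 + 3*(-9)**2)))*(-24) = (40 + 1/(5*(1 + 3*81)))*(-24) = (40 + 1/(5*(1 + 243)))*(-24) = (40 + (1/5)/244)*(-24) = (40 + (1/5)*(1/244))*(-24) = (40 + 1/1220)*(-24) = (48801/1220)*(-24) = -292806/305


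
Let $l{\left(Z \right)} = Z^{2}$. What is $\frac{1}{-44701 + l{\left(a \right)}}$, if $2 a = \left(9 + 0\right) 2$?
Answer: $- \frac{1}{44620} \approx -2.2411 \cdot 10^{-5}$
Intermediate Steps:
$a = 9$ ($a = \frac{\left(9 + 0\right) 2}{2} = \frac{9 \cdot 2}{2} = \frac{1}{2} \cdot 18 = 9$)
$\frac{1}{-44701 + l{\left(a \right)}} = \frac{1}{-44701 + 9^{2}} = \frac{1}{-44701 + 81} = \frac{1}{-44620} = - \frac{1}{44620}$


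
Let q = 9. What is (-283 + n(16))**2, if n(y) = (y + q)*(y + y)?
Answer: 267289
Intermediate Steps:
n(y) = 2*y*(9 + y) (n(y) = (y + 9)*(y + y) = (9 + y)*(2*y) = 2*y*(9 + y))
(-283 + n(16))**2 = (-283 + 2*16*(9 + 16))**2 = (-283 + 2*16*25)**2 = (-283 + 800)**2 = 517**2 = 267289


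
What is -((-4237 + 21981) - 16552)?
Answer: -1192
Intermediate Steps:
-((-4237 + 21981) - 16552) = -(17744 - 16552) = -1*1192 = -1192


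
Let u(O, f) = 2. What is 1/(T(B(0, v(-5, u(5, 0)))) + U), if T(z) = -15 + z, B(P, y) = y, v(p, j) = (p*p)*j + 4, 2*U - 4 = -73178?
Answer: -1/36548 ≈ -2.7361e-5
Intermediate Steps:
U = -36587 (U = 2 + (1/2)*(-73178) = 2 - 36589 = -36587)
v(p, j) = 4 + j*p**2 (v(p, j) = p**2*j + 4 = j*p**2 + 4 = 4 + j*p**2)
1/(T(B(0, v(-5, u(5, 0)))) + U) = 1/((-15 + (4 + 2*(-5)**2)) - 36587) = 1/((-15 + (4 + 2*25)) - 36587) = 1/((-15 + (4 + 50)) - 36587) = 1/((-15 + 54) - 36587) = 1/(39 - 36587) = 1/(-36548) = -1/36548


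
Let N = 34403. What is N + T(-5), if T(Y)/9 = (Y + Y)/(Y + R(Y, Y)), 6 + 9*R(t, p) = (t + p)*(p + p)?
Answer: 1684937/49 ≈ 34387.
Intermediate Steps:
R(t, p) = -2/3 + 2*p*(p + t)/9 (R(t, p) = -2/3 + ((t + p)*(p + p))/9 = -2/3 + ((p + t)*(2*p))/9 = -2/3 + (2*p*(p + t))/9 = -2/3 + 2*p*(p + t)/9)
T(Y) = 18*Y/(-2/3 + Y + 4*Y**2/9) (T(Y) = 9*((Y + Y)/(Y + (-2/3 + 2*Y**2/9 + 2*Y*Y/9))) = 9*((2*Y)/(Y + (-2/3 + 2*Y**2/9 + 2*Y**2/9))) = 9*((2*Y)/(Y + (-2/3 + 4*Y**2/9))) = 9*((2*Y)/(-2/3 + Y + 4*Y**2/9)) = 9*(2*Y/(-2/3 + Y + 4*Y**2/9)) = 18*Y/(-2/3 + Y + 4*Y**2/9))
N + T(-5) = 34403 + 162*(-5)/(-6 + 4*(-5)**2 + 9*(-5)) = 34403 + 162*(-5)/(-6 + 4*25 - 45) = 34403 + 162*(-5)/(-6 + 100 - 45) = 34403 + 162*(-5)/49 = 34403 + 162*(-5)*(1/49) = 34403 - 810/49 = 1684937/49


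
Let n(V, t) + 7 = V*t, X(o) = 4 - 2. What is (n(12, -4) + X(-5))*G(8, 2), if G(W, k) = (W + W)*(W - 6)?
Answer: -1696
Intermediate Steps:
X(o) = 2
G(W, k) = 2*W*(-6 + W) (G(W, k) = (2*W)*(-6 + W) = 2*W*(-6 + W))
n(V, t) = -7 + V*t
(n(12, -4) + X(-5))*G(8, 2) = ((-7 + 12*(-4)) + 2)*(2*8*(-6 + 8)) = ((-7 - 48) + 2)*(2*8*2) = (-55 + 2)*32 = -53*32 = -1696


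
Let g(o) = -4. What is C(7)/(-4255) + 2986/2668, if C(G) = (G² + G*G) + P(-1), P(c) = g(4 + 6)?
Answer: 270753/246790 ≈ 1.0971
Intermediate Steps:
P(c) = -4
C(G) = -4 + 2*G² (C(G) = (G² + G*G) - 4 = (G² + G²) - 4 = 2*G² - 4 = -4 + 2*G²)
C(7)/(-4255) + 2986/2668 = (-4 + 2*7²)/(-4255) + 2986/2668 = (-4 + 2*49)*(-1/4255) + 2986*(1/2668) = (-4 + 98)*(-1/4255) + 1493/1334 = 94*(-1/4255) + 1493/1334 = -94/4255 + 1493/1334 = 270753/246790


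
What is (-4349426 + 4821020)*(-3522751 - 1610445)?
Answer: -2420784434424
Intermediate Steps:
(-4349426 + 4821020)*(-3522751 - 1610445) = 471594*(-5133196) = -2420784434424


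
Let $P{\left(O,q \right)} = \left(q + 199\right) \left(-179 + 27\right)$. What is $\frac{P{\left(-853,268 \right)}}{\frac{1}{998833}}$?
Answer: $-70901161672$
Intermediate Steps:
$P{\left(O,q \right)} = -30248 - 152 q$ ($P{\left(O,q \right)} = \left(199 + q\right) \left(-152\right) = -30248 - 152 q$)
$\frac{P{\left(-853,268 \right)}}{\frac{1}{998833}} = \frac{-30248 - 40736}{\frac{1}{998833}} = \left(-30248 - 40736\right) \frac{1}{\frac{1}{998833}} = \left(-70984\right) 998833 = -70901161672$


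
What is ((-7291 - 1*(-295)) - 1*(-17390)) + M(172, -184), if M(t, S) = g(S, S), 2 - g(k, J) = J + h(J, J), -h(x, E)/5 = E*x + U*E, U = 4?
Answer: 176180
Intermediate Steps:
h(x, E) = -20*E - 5*E*x (h(x, E) = -5*(E*x + 4*E) = -5*(4*E + E*x) = -20*E - 5*E*x)
g(k, J) = 2 - J + 5*J*(4 + J) (g(k, J) = 2 - (J - 5*J*(4 + J)) = 2 + (-J + 5*J*(4 + J)) = 2 - J + 5*J*(4 + J))
M(t, S) = 2 - S + 5*S*(4 + S)
((-7291 - 1*(-295)) - 1*(-17390)) + M(172, -184) = ((-7291 - 1*(-295)) - 1*(-17390)) + (2 - 1*(-184) + 5*(-184)*(4 - 184)) = ((-7291 + 295) + 17390) + (2 + 184 + 5*(-184)*(-180)) = (-6996 + 17390) + (2 + 184 + 165600) = 10394 + 165786 = 176180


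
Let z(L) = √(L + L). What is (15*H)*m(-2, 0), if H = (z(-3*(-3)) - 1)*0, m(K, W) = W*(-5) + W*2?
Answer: 0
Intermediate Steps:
z(L) = √2*√L (z(L) = √(2*L) = √2*√L)
m(K, W) = -3*W (m(K, W) = -5*W + 2*W = -3*W)
H = 0 (H = (√2*√(-3*(-3)) - 1)*0 = (√2*√9 - 1)*0 = (√2*3 - 1)*0 = (3*√2 - 1)*0 = (-1 + 3*√2)*0 = 0)
(15*H)*m(-2, 0) = (15*0)*(-3*0) = 0*0 = 0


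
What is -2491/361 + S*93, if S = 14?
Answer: 467531/361 ≈ 1295.1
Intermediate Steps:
-2491/361 + S*93 = -2491/361 + 14*93 = -2491*1/361 + 1302 = -2491/361 + 1302 = 467531/361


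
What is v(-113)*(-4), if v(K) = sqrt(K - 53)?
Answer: -4*I*sqrt(166) ≈ -51.536*I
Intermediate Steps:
v(K) = sqrt(-53 + K)
v(-113)*(-4) = sqrt(-53 - 113)*(-4) = sqrt(-166)*(-4) = (I*sqrt(166))*(-4) = -4*I*sqrt(166)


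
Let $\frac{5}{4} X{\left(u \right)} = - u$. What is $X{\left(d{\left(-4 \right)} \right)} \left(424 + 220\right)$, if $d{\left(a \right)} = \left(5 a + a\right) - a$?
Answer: $10304$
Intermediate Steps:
$d{\left(a \right)} = 5 a$ ($d{\left(a \right)} = 6 a - a = 5 a$)
$X{\left(u \right)} = - \frac{4 u}{5}$ ($X{\left(u \right)} = \frac{4 \left(- u\right)}{5} = - \frac{4 u}{5}$)
$X{\left(d{\left(-4 \right)} \right)} \left(424 + 220\right) = - \frac{4 \cdot 5 \left(-4\right)}{5} \left(424 + 220\right) = \left(- \frac{4}{5}\right) \left(-20\right) 644 = 16 \cdot 644 = 10304$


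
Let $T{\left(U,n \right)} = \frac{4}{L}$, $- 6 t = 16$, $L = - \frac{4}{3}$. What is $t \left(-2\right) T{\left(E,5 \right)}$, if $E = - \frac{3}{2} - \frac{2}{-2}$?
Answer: $-16$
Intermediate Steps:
$L = - \frac{4}{3}$ ($L = \left(-4\right) \frac{1}{3} = - \frac{4}{3} \approx -1.3333$)
$t = - \frac{8}{3}$ ($t = \left(- \frac{1}{6}\right) 16 = - \frac{8}{3} \approx -2.6667$)
$E = - \frac{1}{2}$ ($E = \left(-3\right) \frac{1}{2} - -1 = - \frac{3}{2} + 1 = - \frac{1}{2} \approx -0.5$)
$T{\left(U,n \right)} = -3$ ($T{\left(U,n \right)} = \frac{4}{- \frac{4}{3}} = 4 \left(- \frac{3}{4}\right) = -3$)
$t \left(-2\right) T{\left(E,5 \right)} = \left(- \frac{8}{3}\right) \left(-2\right) \left(-3\right) = \frac{16}{3} \left(-3\right) = -16$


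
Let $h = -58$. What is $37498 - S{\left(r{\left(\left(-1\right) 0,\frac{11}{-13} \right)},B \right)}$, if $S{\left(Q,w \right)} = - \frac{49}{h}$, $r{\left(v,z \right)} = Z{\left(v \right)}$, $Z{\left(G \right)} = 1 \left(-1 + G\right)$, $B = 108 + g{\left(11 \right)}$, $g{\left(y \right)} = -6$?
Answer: $\frac{2174835}{58} \approx 37497.0$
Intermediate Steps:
$B = 102$ ($B = 108 - 6 = 102$)
$Z{\left(G \right)} = -1 + G$
$r{\left(v,z \right)} = -1 + v$
$S{\left(Q,w \right)} = \frac{49}{58}$ ($S{\left(Q,w \right)} = - \frac{49}{-58} = \left(-49\right) \left(- \frac{1}{58}\right) = \frac{49}{58}$)
$37498 - S{\left(r{\left(\left(-1\right) 0,\frac{11}{-13} \right)},B \right)} = 37498 - \frac{49}{58} = \frac{2174835}{58}$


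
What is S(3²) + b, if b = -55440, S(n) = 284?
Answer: -55156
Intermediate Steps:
S(3²) + b = 284 - 55440 = -55156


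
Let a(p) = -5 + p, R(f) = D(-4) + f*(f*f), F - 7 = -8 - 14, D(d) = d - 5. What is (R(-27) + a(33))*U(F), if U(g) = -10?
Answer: 196640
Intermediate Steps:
D(d) = -5 + d
F = -15 (F = 7 + (-8 - 14) = 7 - 22 = -15)
R(f) = -9 + f³ (R(f) = (-5 - 4) + f*(f*f) = -9 + f*f² = -9 + f³)
(R(-27) + a(33))*U(F) = ((-9 + (-27)³) + (-5 + 33))*(-10) = ((-9 - 19683) + 28)*(-10) = (-19692 + 28)*(-10) = -19664*(-10) = 196640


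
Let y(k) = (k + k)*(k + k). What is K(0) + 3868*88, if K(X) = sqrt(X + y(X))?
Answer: 340384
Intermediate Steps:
y(k) = 4*k**2 (y(k) = (2*k)*(2*k) = 4*k**2)
K(X) = sqrt(X + 4*X**2)
K(0) + 3868*88 = sqrt(0*(1 + 4*0)) + 3868*88 = sqrt(0*(1 + 0)) + 340384 = sqrt(0*1) + 340384 = sqrt(0) + 340384 = 0 + 340384 = 340384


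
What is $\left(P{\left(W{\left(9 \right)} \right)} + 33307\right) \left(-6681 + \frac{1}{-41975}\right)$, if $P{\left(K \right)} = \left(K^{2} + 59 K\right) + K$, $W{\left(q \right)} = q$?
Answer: $- \frac{9514597865728}{41975} \approx -2.2667 \cdot 10^{8}$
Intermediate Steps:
$P{\left(K \right)} = K^{2} + 60 K$
$\left(P{\left(W{\left(9 \right)} \right)} + 33307\right) \left(-6681 + \frac{1}{-41975}\right) = \left(9 \left(60 + 9\right) + 33307\right) \left(-6681 + \frac{1}{-41975}\right) = \left(9 \cdot 69 + 33307\right) \left(-6681 - \frac{1}{41975}\right) = \left(621 + 33307\right) \left(- \frac{280434976}{41975}\right) = 33928 \left(- \frac{280434976}{41975}\right) = - \frac{9514597865728}{41975}$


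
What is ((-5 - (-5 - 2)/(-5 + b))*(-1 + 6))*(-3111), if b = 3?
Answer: 264435/2 ≈ 1.3222e+5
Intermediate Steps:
((-5 - (-5 - 2)/(-5 + b))*(-1 + 6))*(-3111) = ((-5 - (-5 - 2)/(-5 + 3))*(-1 + 6))*(-3111) = ((-5 - (-7)/(-2))*5)*(-3111) = ((-5 - (-7)*(-1)/2)*5)*(-3111) = ((-5 - 1*7/2)*5)*(-3111) = ((-5 - 7/2)*5)*(-3111) = -17/2*5*(-3111) = -85/2*(-3111) = 264435/2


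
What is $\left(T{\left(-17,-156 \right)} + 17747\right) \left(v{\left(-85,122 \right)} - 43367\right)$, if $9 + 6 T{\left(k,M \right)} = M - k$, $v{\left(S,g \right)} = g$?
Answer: $-766402305$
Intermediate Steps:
$T{\left(k,M \right)} = - \frac{3}{2} - \frac{k}{6} + \frac{M}{6}$ ($T{\left(k,M \right)} = - \frac{3}{2} + \frac{M - k}{6} = - \frac{3}{2} + \left(- \frac{k}{6} + \frac{M}{6}\right) = - \frac{3}{2} - \frac{k}{6} + \frac{M}{6}$)
$\left(T{\left(-17,-156 \right)} + 17747\right) \left(v{\left(-85,122 \right)} - 43367\right) = \left(\left(- \frac{3}{2} - - \frac{17}{6} + \frac{1}{6} \left(-156\right)\right) + 17747\right) \left(122 - 43367\right) = \left(\left(- \frac{3}{2} + \frac{17}{6} - 26\right) + 17747\right) \left(-43245\right) = \left(- \frac{74}{3} + 17747\right) \left(-43245\right) = \frac{53167}{3} \left(-43245\right) = -766402305$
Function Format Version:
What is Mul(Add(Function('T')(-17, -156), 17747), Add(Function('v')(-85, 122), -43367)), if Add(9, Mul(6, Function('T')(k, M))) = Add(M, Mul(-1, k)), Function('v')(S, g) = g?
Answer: -766402305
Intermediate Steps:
Function('T')(k, M) = Add(Rational(-3, 2), Mul(Rational(-1, 6), k), Mul(Rational(1, 6), M)) (Function('T')(k, M) = Add(Rational(-3, 2), Mul(Rational(1, 6), Add(M, Mul(-1, k)))) = Add(Rational(-3, 2), Add(Mul(Rational(-1, 6), k), Mul(Rational(1, 6), M))) = Add(Rational(-3, 2), Mul(Rational(-1, 6), k), Mul(Rational(1, 6), M)))
Mul(Add(Function('T')(-17, -156), 17747), Add(Function('v')(-85, 122), -43367)) = Mul(Add(Add(Rational(-3, 2), Mul(Rational(-1, 6), -17), Mul(Rational(1, 6), -156)), 17747), Add(122, -43367)) = Mul(Add(Add(Rational(-3, 2), Rational(17, 6), -26), 17747), -43245) = Mul(Add(Rational(-74, 3), 17747), -43245) = Mul(Rational(53167, 3), -43245) = -766402305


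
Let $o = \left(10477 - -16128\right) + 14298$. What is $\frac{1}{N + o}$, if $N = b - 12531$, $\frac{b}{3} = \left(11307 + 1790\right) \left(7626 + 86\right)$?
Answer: $\frac{1}{303040564} \approx 3.2999 \cdot 10^{-9}$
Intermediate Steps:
$b = 303012192$ ($b = 3 \left(11307 + 1790\right) \left(7626 + 86\right) = 3 \cdot 13097 \cdot 7712 = 3 \cdot 101004064 = 303012192$)
$N = 302999661$ ($N = 303012192 - 12531 = 302999661$)
$o = 40903$ ($o = \left(10477 + 16128\right) + 14298 = 26605 + 14298 = 40903$)
$\frac{1}{N + o} = \frac{1}{302999661 + 40903} = \frac{1}{303040564}$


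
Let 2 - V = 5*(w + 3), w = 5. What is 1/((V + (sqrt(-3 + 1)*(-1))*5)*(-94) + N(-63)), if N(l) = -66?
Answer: 1753/6366918 - 235*I*sqrt(2)/6366918 ≈ 0.00027533 - 5.2198e-5*I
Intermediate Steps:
V = -38 (V = 2 - 5*(5 + 3) = 2 - 5*8 = 2 - 1*40 = 2 - 40 = -38)
1/((V + (sqrt(-3 + 1)*(-1))*5)*(-94) + N(-63)) = 1/((-38 + (sqrt(-3 + 1)*(-1))*5)*(-94) - 66) = 1/((-38 + (sqrt(-2)*(-1))*5)*(-94) - 66) = 1/((-38 + ((I*sqrt(2))*(-1))*5)*(-94) - 66) = 1/((-38 - I*sqrt(2)*5)*(-94) - 66) = 1/((-38 - 5*I*sqrt(2))*(-94) - 66) = 1/((3572 + 470*I*sqrt(2)) - 66) = 1/(3506 + 470*I*sqrt(2))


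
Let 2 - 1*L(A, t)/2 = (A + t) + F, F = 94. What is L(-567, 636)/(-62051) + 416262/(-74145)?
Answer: -8601866224/1533590465 ≈ -5.6090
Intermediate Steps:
L(A, t) = -184 - 2*A - 2*t (L(A, t) = 4 - 2*((A + t) + 94) = 4 - 2*(94 + A + t) = 4 + (-188 - 2*A - 2*t) = -184 - 2*A - 2*t)
L(-567, 636)/(-62051) + 416262/(-74145) = (-184 - 2*(-567) - 2*636)/(-62051) + 416262/(-74145) = (-184 + 1134 - 1272)*(-1/62051) + 416262*(-1/74145) = -322*(-1/62051) - 138754/24715 = 322/62051 - 138754/24715 = -8601866224/1533590465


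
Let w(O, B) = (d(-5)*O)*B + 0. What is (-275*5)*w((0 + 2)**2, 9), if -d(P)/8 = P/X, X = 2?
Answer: -990000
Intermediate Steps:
d(P) = -4*P (d(P) = -8*P/2 = -4*P)
w(O, B) = 20*B*O (w(O, B) = ((-4*(-5))*O)*B + 0 = (20*O)*B + 0 = 20*B*O + 0 = 20*B*O)
(-275*5)*w((0 + 2)**2, 9) = (-275*5)*(20*9*(0 + 2)**2) = (-55*25)*(20*9*2**2) = -27500*9*4 = -1375*720 = -990000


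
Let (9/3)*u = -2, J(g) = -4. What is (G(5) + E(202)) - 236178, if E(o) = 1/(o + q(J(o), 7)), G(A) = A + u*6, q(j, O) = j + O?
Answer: -48416284/205 ≈ -2.3618e+5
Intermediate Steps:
u = -⅔ (u = (⅓)*(-2) = -⅔ ≈ -0.66667)
q(j, O) = O + j
G(A) = -4 + A (G(A) = A - ⅔*6 = A - 4 = -4 + A)
E(o) = 1/(3 + o) (E(o) = 1/(o + (7 - 4)) = 1/(o + 3) = 1/(3 + o))
(G(5) + E(202)) - 236178 = ((-4 + 5) + 1/(3 + 202)) - 236178 = (1 + 1/205) - 236178 = 206/205 - 236178 = -48416284/205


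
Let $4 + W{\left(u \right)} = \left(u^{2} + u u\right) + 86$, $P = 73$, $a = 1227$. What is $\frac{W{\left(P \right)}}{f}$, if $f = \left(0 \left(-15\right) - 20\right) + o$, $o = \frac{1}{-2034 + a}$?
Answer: $- \frac{8667180}{16141} \approx -536.97$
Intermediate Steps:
$o = - \frac{1}{807}$ ($o = \frac{1}{-2034 + 1227} = \frac{1}{-807} = - \frac{1}{807} \approx -0.0012392$)
$f = - \frac{16141}{807}$ ($f = \left(0 \left(-15\right) - 20\right) - \frac{1}{807} = \left(0 - 20\right) - \frac{1}{807} = -20 - \frac{1}{807} = - \frac{16141}{807} \approx -20.001$)
$W{\left(u \right)} = 82 + 2 u^{2}$ ($W{\left(u \right)} = -4 + \left(\left(u^{2} + u u\right) + 86\right) = -4 + \left(\left(u^{2} + u^{2}\right) + 86\right) = -4 + \left(2 u^{2} + 86\right) = -4 + \left(86 + 2 u^{2}\right) = 82 + 2 u^{2}$)
$\frac{W{\left(P \right)}}{f} = \frac{82 + 2 \cdot 73^{2}}{- \frac{16141}{807}} = \left(82 + 2 \cdot 5329\right) \left(- \frac{807}{16141}\right) = \left(82 + 10658\right) \left(- \frac{807}{16141}\right) = 10740 \left(- \frac{807}{16141}\right) = - \frac{8667180}{16141}$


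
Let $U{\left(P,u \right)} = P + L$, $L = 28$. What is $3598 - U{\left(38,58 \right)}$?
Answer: $3532$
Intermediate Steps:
$U{\left(P,u \right)} = 28 + P$ ($U{\left(P,u \right)} = P + 28 = 28 + P$)
$3598 - U{\left(38,58 \right)} = 3598 - \left(28 + 38\right) = 3598 - 66 = 3532$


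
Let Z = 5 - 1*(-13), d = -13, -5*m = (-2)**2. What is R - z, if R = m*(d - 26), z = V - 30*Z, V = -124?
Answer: 3476/5 ≈ 695.20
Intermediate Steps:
m = -4/5 (m = -1/5*(-2)**2 = -1/5*4 = -4/5 ≈ -0.80000)
Z = 18 (Z = 5 + 13 = 18)
z = -664 (z = -124 - 30*18 = -124 - 540 = -664)
R = 156/5 (R = -4*(-13 - 26)/5 = -4/5*(-39) = 156/5 ≈ 31.200)
R - z = 156/5 - 1*(-664) = 156/5 + 664 = 3476/5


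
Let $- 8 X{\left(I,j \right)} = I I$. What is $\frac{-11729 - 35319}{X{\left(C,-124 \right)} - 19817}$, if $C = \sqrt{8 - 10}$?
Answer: $\frac{188192}{79267} \approx 2.3742$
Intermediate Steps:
$C = i \sqrt{2}$ ($C = \sqrt{-2} = i \sqrt{2} \approx 1.4142 i$)
$X{\left(I,j \right)} = - \frac{I^{2}}{8}$ ($X{\left(I,j \right)} = - \frac{I I}{8} = - \frac{I^{2}}{8}$)
$\frac{-11729 - 35319}{X{\left(C,-124 \right)} - 19817} = \frac{-11729 - 35319}{- \frac{\left(i \sqrt{2}\right)^{2}}{8} - 19817} = - \frac{47048}{\left(- \frac{1}{8}\right) \left(-2\right) - 19817} = - \frac{47048}{\frac{1}{4} - 19817} = - \frac{47048}{- \frac{79267}{4}} = \left(-47048\right) \left(- \frac{4}{79267}\right) = \frac{188192}{79267}$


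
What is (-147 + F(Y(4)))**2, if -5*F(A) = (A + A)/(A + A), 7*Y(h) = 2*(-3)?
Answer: 541696/25 ≈ 21668.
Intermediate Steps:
Y(h) = -6/7 (Y(h) = (2*(-3))/7 = (1/7)*(-6) = -6/7)
F(A) = -1/5 (F(A) = -(A + A)/(5*(A + A)) = -2*A/(5*(2*A)) = -2*A*1/(2*A)/5 = -1/5*1 = -1/5)
(-147 + F(Y(4)))**2 = (-147 - 1/5)**2 = (-736/5)**2 = 541696/25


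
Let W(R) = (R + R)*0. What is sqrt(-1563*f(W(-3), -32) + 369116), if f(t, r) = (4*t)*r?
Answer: 2*sqrt(92279) ≈ 607.55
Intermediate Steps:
W(R) = 0 (W(R) = (2*R)*0 = 0)
f(t, r) = 4*r*t
sqrt(-1563*f(W(-3), -32) + 369116) = sqrt(-6252*(-32)*0 + 369116) = sqrt(-1563*0 + 369116) = sqrt(0 + 369116) = sqrt(369116) = 2*sqrt(92279)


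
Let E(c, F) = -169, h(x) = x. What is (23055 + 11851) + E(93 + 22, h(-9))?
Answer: 34737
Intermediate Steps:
(23055 + 11851) + E(93 + 22, h(-9)) = (23055 + 11851) - 169 = 34906 - 169 = 34737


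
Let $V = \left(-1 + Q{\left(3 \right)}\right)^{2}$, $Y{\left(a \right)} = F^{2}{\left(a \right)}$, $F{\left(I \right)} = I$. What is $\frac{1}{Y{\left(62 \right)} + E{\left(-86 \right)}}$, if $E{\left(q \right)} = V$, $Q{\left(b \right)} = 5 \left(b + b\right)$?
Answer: $\frac{1}{4685} \approx 0.00021345$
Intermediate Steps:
$Q{\left(b \right)} = 10 b$ ($Q{\left(b \right)} = 5 \cdot 2 b = 10 b$)
$Y{\left(a \right)} = a^{2}$
$V = 841$ ($V = \left(-1 + 10 \cdot 3\right)^{2} = \left(-1 + 30\right)^{2} = 29^{2} = 841$)
$E{\left(q \right)} = 841$
$\frac{1}{Y{\left(62 \right)} + E{\left(-86 \right)}} = \frac{1}{62^{2} + 841} = \frac{1}{3844 + 841} = \frac{1}{4685}$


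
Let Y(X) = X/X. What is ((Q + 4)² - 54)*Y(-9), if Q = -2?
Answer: -50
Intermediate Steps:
Y(X) = 1
((Q + 4)² - 54)*Y(-9) = ((-2 + 4)² - 54)*1 = (2² - 54)*1 = (4 - 54)*1 = -50*1 = -50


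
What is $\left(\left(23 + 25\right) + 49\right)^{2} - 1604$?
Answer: $7805$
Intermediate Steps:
$\left(\left(23 + 25\right) + 49\right)^{2} - 1604 = \left(48 + 49\right)^{2} - 1604 = 97^{2} - 1604 = 9409 - 1604 = 7805$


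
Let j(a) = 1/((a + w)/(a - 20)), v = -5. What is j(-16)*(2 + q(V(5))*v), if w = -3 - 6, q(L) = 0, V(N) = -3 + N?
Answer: 72/25 ≈ 2.8800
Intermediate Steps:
w = -9
j(a) = (-20 + a)/(-9 + a) (j(a) = 1/((a - 9)/(a - 20)) = 1/((-9 + a)/(-20 + a)) = (-20 + a)/(-9 + a))
j(-16)*(2 + q(V(5))*v) = ((-20 - 16)/(-9 - 16))*(2 + 0*(-5)) = (-36/(-25))*(2 + 0) = -1/25*(-36)*2 = (36/25)*2 = 72/25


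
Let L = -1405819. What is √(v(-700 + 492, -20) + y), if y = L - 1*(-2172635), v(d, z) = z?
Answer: 2*√191699 ≈ 875.67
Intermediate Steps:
y = 766816 (y = -1405819 - 1*(-2172635) = -1405819 + 2172635 = 766816)
√(v(-700 + 492, -20) + y) = √(-20 + 766816) = √766796 = 2*√191699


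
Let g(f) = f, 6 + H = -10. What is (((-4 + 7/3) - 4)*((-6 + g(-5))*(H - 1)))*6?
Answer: -6358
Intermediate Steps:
H = -16 (H = -6 - 10 = -16)
(((-4 + 7/3) - 4)*((-6 + g(-5))*(H - 1)))*6 = (((-4 + 7/3) - 4)*((-6 - 5)*(-16 - 1)))*6 = (((-4 + 7*(⅓)) - 4)*(-11*(-17)))*6 = (((-4 + 7/3) - 4)*187)*6 = ((-5/3 - 4)*187)*6 = -17/3*187*6 = -3179/3*6 = -6358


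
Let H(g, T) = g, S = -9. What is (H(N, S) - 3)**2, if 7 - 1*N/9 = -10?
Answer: 22500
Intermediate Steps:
N = 153 (N = 63 - 9*(-10) = 63 + 90 = 153)
(H(N, S) - 3)**2 = (153 - 3)**2 = 150**2 = 22500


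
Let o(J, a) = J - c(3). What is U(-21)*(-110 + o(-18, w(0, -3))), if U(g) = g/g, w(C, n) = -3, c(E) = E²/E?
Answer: -131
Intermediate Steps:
c(E) = E
o(J, a) = -3 + J (o(J, a) = J - 1*3 = J - 3 = -3 + J)
U(g) = 1
U(-21)*(-110 + o(-18, w(0, -3))) = 1*(-110 + (-3 - 18)) = 1*(-110 - 21) = 1*(-131) = -131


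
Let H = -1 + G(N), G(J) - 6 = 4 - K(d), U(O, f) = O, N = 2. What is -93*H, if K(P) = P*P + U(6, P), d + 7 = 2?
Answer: 2046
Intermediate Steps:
d = -5 (d = -7 + 2 = -5)
K(P) = 6 + P**2 (K(P) = P*P + 6 = P**2 + 6 = 6 + P**2)
G(J) = -21 (G(J) = 6 + (4 - (6 + (-5)**2)) = 6 + (4 - (6 + 25)) = 6 + (4 - 1*31) = 6 + (4 - 31) = 6 - 27 = -21)
H = -22 (H = -1 - 21 = -22)
-93*H = -93*(-22) = 2046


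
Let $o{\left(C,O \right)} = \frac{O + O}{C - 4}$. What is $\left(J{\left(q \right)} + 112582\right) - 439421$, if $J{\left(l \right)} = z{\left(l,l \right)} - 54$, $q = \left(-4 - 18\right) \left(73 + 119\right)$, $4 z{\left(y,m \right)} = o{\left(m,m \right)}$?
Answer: $- \frac{345525373}{1057} \approx -3.2689 \cdot 10^{5}$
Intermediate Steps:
$o{\left(C,O \right)} = \frac{2 O}{-4 + C}$
$z{\left(y,m \right)} = \frac{m}{2 \left(-4 + m\right)}$ ($z{\left(y,m \right)} = \frac{2 m \frac{1}{-4 + m}}{4} = \frac{m}{2 \left(-4 + m\right)}$)
$q = -4224$ ($q = \left(-22\right) 192 = -4224$)
$J{\left(l \right)} = -54 + \frac{l}{2 \left(-4 + l\right)}$ ($J{\left(l \right)} = \frac{l}{2 \left(-4 + l\right)} - 54 = -54 + \frac{l}{2 \left(-4 + l\right)}$)
$\left(J{\left(q \right)} + 112582\right) - 439421 = \left(\frac{432 - -451968}{2 \left(-4 - 4224\right)} + 112582\right) - 439421 = \left(\frac{432 + 451968}{2 \left(-4228\right)} + 112582\right) - 439421 = \left(\frac{1}{2} \left(- \frac{1}{4228}\right) 452400 + 112582\right) - 439421 = \left(- \frac{56550}{1057} + 112582\right) - 439421 = \frac{118942624}{1057} - 439421 = - \frac{345525373}{1057}$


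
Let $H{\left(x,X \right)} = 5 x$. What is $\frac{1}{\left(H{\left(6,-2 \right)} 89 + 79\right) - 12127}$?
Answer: $- \frac{1}{9378} \approx -0.00010663$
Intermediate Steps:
$\frac{1}{\left(H{\left(6,-2 \right)} 89 + 79\right) - 12127} = \frac{1}{\left(5 \cdot 6 \cdot 89 + 79\right) - 12127} = \frac{1}{\left(30 \cdot 89 + 79\right) - 12127} = \frac{1}{\left(2670 + 79\right) - 12127} = \frac{1}{2749 - 12127} = \frac{1}{-9378} = - \frac{1}{9378}$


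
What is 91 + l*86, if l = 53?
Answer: 4649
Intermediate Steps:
91 + l*86 = 91 + 53*86 = 91 + 4558 = 4649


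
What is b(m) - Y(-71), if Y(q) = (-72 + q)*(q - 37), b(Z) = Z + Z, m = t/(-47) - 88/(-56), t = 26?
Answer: -5080406/329 ≈ -15442.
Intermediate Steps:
m = 335/329 (m = 26/(-47) - 88/(-56) = 26*(-1/47) - 88*(-1/56) = -26/47 + 11/7 = 335/329 ≈ 1.0182)
b(Z) = 2*Z
Y(q) = (-72 + q)*(-37 + q)
b(m) - Y(-71) = 2*(335/329) - (2664 + (-71)² - 109*(-71)) = 670/329 - (2664 + 5041 + 7739) = 670/329 - 1*15444 = 670/329 - 15444 = -5080406/329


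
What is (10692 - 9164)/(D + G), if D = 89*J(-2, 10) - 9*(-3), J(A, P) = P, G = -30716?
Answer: -1528/29799 ≈ -0.051277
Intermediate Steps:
D = 917 (D = 89*10 - 9*(-3) = 890 + 27 = 917)
(10692 - 9164)/(D + G) = (10692 - 9164)/(917 - 30716) = 1528/(-29799) = 1528*(-1/29799) = -1528/29799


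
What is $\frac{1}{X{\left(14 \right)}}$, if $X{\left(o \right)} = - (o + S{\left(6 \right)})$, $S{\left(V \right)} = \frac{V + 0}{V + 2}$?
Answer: $- \frac{4}{59} \approx -0.067797$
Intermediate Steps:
$S{\left(V \right)} = \frac{V}{2 + V}$
$X{\left(o \right)} = - \frac{3}{4} - o$ ($X{\left(o \right)} = - (o + \frac{6}{2 + 6}) = - (o + \frac{6}{8}) = - (o + 6 \cdot \frac{1}{8}) = - (o + \frac{3}{4}) = - (\frac{3}{4} + o) = - \frac{3}{4} - o$)
$\frac{1}{X{\left(14 \right)}} = \frac{1}{- \frac{3}{4} - 14} = \frac{1}{- \frac{59}{4}} = - \frac{4}{59}$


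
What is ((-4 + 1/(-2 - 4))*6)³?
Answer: -15625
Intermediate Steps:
((-4 + 1/(-2 - 4))*6)³ = ((-4 + 1/(-6))*6)³ = ((-4 - ⅙)*6)³ = (-25/6*6)³ = (-25)³ = -15625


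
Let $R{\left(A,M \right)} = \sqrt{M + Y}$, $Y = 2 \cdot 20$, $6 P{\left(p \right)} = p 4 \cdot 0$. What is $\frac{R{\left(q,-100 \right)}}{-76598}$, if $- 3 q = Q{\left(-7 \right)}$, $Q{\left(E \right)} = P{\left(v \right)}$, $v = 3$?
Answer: $- \frac{i \sqrt{15}}{38299} \approx - 0.00010112 i$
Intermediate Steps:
$P{\left(p \right)} = 0$ ($P{\left(p \right)} = \frac{p 4 \cdot 0}{6} = \frac{4 p 0}{6} = \frac{1}{6} \cdot 0 = 0$)
$Q{\left(E \right)} = 0$
$q = 0$ ($q = \left(- \frac{1}{3}\right) 0 = 0$)
$Y = 40$
$R{\left(A,M \right)} = \sqrt{40 + M}$ ($R{\left(A,M \right)} = \sqrt{M + 40} = \sqrt{40 + M}$)
$\frac{R{\left(q,-100 \right)}}{-76598} = \frac{\sqrt{40 - 100}}{-76598} = \sqrt{-60} \left(- \frac{1}{76598}\right) = 2 i \sqrt{15} \left(- \frac{1}{76598}\right) = - \frac{i \sqrt{15}}{38299}$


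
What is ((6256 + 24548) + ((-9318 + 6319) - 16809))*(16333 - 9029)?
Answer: 80314784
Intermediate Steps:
((6256 + 24548) + ((-9318 + 6319) - 16809))*(16333 - 9029) = (30804 + (-2999 - 16809))*7304 = (30804 - 19808)*7304 = 10996*7304 = 80314784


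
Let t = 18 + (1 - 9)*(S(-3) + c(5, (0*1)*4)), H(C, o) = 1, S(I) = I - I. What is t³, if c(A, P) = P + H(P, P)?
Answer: 1000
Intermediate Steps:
S(I) = 0
c(A, P) = 1 + P (c(A, P) = P + 1 = 1 + P)
t = 10 (t = 18 + (1 - 9)*(0 + (1 + (0*1)*4)) = 18 - 8*(0 + (1 + 0*4)) = 18 - 8*(0 + (1 + 0)) = 18 - 8*(0 + 1) = 18 - 8*1 = 18 - 8 = 10)
t³ = 10³ = 1000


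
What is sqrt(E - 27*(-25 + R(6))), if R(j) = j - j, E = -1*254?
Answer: sqrt(421) ≈ 20.518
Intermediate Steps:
E = -254
R(j) = 0
sqrt(E - 27*(-25 + R(6))) = sqrt(-254 - 27*(-25 + 0)) = sqrt(-254 - 27*(-25)) = sqrt(-254 + 675) = sqrt(421)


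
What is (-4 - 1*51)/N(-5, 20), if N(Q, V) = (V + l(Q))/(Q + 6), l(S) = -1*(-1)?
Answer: -55/21 ≈ -2.6190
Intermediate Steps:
l(S) = 1
N(Q, V) = (1 + V)/(6 + Q) (N(Q, V) = (V + 1)/(Q + 6) = (1 + V)/(6 + Q))
(-4 - 1*51)/N(-5, 20) = (-4 - 1*51)/(((1 + 20)/(6 - 5))) = (-4 - 51)/((21/1)) = -55/(1*21) = -55/21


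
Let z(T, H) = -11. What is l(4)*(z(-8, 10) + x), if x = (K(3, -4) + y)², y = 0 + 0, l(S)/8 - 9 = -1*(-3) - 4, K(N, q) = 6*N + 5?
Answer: 33152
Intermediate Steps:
K(N, q) = 5 + 6*N
l(S) = 64 (l(S) = 72 + 8*(-1*(-3) - 4) = 72 + 8*(3 - 4) = 72 + 8*(-1) = 72 - 8 = 64)
y = 0
x = 529 (x = ((5 + 6*3) + 0)² = ((5 + 18) + 0)² = (23 + 0)² = 23² = 529)
l(4)*(z(-8, 10) + x) = 64*(-11 + 529) = 64*518 = 33152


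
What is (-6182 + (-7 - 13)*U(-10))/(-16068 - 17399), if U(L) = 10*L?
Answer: 4182/33467 ≈ 0.12496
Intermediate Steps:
(-6182 + (-7 - 13)*U(-10))/(-16068 - 17399) = (-6182 + (-7 - 13)*(10*(-10)))/(-16068 - 17399) = (-6182 - 20*(-100))/(-33467) = (-6182 + 2000)*(-1/33467) = -4182*(-1/33467) = 4182/33467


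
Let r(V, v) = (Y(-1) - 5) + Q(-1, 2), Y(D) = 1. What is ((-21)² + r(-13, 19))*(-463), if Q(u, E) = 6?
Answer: -205109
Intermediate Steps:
r(V, v) = 2 (r(V, v) = (1 - 5) + 6 = -4 + 6 = 2)
((-21)² + r(-13, 19))*(-463) = ((-21)² + 2)*(-463) = (441 + 2)*(-463) = 443*(-463) = -205109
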